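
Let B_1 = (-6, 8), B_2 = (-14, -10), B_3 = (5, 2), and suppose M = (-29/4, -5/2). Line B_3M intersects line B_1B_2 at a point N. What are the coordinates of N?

(-34/3, -4)

Barycentric coordinates of M with respect to B_1B_2B_3: (1/4, 1/2, 1/4).
On side B_1B_2 the B_3-coordinate is zero; dropping M's B_3-weight 1/4 and renormalizing the remaining 1/4 : 1/2 gives weights 1/3, 2/3 on B_1, B_2.
N = (1/3)·(-6, 8) + (2/3)·(-14, -10) = (-34/3, -4).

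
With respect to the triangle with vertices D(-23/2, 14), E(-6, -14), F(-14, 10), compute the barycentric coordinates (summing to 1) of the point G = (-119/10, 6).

(1/5, 1/5, 3/5)

Signed area of the reference triangle: [DEF] = ½·((-23/2)·(-14−10) + (-6)·(10−14) + (-14)·(14−(-14))) = ½·(276 + 24 − 392) = -46.
[GEF] = ½·((-119/10)·(-14−10) + (-6)·(10−6) + (-14)·(6−(-14))) = ½·(1428/5 − 24 − 280) = -46/5, so the D-coordinate is (-46/5)/(-46) = 1/5.
[DGF] = ½·((-23/2)·(6−10) + (-119/10)·(10−14) + (-14)·(14−6)) = ½·(46 + 238/5 − 112) = -46/5, so the E-coordinate is 1/5.
[DEG] = ½·((-23/2)·(-14−6) + (-6)·(6−14) + (-119/10)·(14−(-14))) = ½·(230 + 48 − 1666/5) = -138/5, so the F-coordinate is 3/5.
Check: 1/5 + 1/5 + 3/5 = 1.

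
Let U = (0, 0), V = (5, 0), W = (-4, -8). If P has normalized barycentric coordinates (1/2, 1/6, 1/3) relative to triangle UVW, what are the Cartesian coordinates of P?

P = (1/2)·U + (1/6)·V + (1/3)·W.
x-coordinate: (1/2)·0 + (1/6)·5 + (1/3)·(-4) = -1/2.
y-coordinate: (1/2)·0 + (1/6)·0 + (1/3)·(-8) = -8/3.

(-1/2, -8/3)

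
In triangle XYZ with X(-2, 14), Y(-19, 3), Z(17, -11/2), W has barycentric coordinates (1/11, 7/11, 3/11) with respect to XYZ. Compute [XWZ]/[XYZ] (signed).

7/11

The signed ratio [XWZ]/[XYZ] equals the barycentric coordinate of W at vertex Y, which is 7/11.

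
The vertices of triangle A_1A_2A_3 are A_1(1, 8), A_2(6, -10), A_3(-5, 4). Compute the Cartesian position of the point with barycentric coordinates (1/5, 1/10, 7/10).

P = (1/5)·A_1 + (1/10)·A_2 + (7/10)·A_3.
x-coordinate: (1/5)·1 + (1/10)·6 + (7/10)·(-5) = -27/10.
y-coordinate: (1/5)·8 + (1/10)·(-10) + (7/10)·4 = 17/5.

(-27/10, 17/5)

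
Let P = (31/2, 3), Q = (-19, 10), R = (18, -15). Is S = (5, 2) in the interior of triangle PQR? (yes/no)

yes

Barycentric coordinates of S: (608/1207, 383/1207, 216/1207).
The three coordinates are positive, positive, positive; a point is interior exactly when all three are positive.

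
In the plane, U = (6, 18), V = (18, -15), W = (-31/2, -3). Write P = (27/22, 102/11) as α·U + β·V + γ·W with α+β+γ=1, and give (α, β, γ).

(7/11, 1/11, 3/11)

Signed area of the reference triangle: [UVW] = ½·(6·(-15−(-3)) + 18·(-3−18) + (-31/2)·(18−(-15))) = ½·(-72 − 378 − 1023/2) = -1923/4.
[PVW] = ½·((27/22)·(-15−(-3)) + 18·(-3−(102/11)) + (-31/2)·(102/11−(-15))) = ½·(-162/11 − 2430/11 − 8277/22) = -13461/44, so the U-coordinate is (-13461/44)/(-1923/4) = 7/11.
[UPW] = ½·(6·(102/11−(-3)) + (27/22)·(-3−18) + (-31/2)·(18−(102/11))) = ½·(810/11 − 567/22 − 1488/11) = -1923/44, so the V-coordinate is 1/11.
[UVP] = ½·(6·(-15−(102/11)) + 18·(102/11−18) + (27/22)·(18−(-15))) = ½·(-1602/11 − 1728/11 + 81/2) = -5769/44, so the W-coordinate is 3/11.
Check: 7/11 + 1/11 + 3/11 = 1.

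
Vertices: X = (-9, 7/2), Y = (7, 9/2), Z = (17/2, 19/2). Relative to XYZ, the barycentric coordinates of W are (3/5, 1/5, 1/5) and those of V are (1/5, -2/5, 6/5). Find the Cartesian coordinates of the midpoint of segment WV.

Barycentric coordinates of the midpoint are the average: (2/5, -1/10, 7/10).
Converting: (2/5)·X + (-1/10)·Y + (7/10)·Z = (33/20, 38/5).

(33/20, 38/5)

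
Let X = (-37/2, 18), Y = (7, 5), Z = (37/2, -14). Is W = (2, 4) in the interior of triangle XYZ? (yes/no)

yes

Barycentric coordinates of W: (213/670, 138/335, 181/670).
The three coordinates are positive, positive, positive; a point is interior exactly when all three are positive.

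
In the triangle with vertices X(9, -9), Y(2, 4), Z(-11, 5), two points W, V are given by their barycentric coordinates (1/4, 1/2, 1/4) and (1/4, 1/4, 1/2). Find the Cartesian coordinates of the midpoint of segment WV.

Barycentric coordinates of the midpoint are the average: (1/4, 3/8, 3/8).
Converting: (1/4)·X + (3/8)·Y + (3/8)·Z = (-9/8, 9/8).

(-9/8, 9/8)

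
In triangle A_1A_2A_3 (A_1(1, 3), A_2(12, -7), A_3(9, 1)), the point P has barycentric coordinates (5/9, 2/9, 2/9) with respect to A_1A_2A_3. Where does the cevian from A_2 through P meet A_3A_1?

Line A_2P meets A_3A_1 where the A_2-coordinate vanishes; zeroing P's A_2-weight and renormalizing leaves A_3, A_1-weights 2/9 : 5/9 → (2/7, 5/7).
So Q = (2/7)·A_3 + (5/7)·A_1 = (23/7, 17/7).

(23/7, 17/7)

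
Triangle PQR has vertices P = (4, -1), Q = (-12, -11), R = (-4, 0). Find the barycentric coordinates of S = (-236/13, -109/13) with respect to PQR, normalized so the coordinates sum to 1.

Signed area of the reference triangle: [PQR] = ½·(4·(-11−0) + (-12)·(0−(-1)) + (-4)·(-1−(-11))) = ½·(-44 − 12 − 40) = -48.
[SQR] = ½·((-236/13)·(-11−0) + (-12)·(0−(-109/13)) + (-4)·(-109/13−(-11))) = ½·(2596/13 − 1308/13 − 136/13) = 576/13, so the P-coordinate is (576/13)/(-48) = -12/13.
[PSR] = ½·(4·(-109/13−0) + (-236/13)·(0−(-1)) + (-4)·(-1−(-109/13))) = ½·(-436/13 − 236/13 − 384/13) = -528/13, so the Q-coordinate is 11/13.
[PQS] = ½·(4·(-11−(-109/13)) + (-12)·(-109/13−(-1)) + (-236/13)·(-1−(-11))) = ½·(-136/13 + 1152/13 − 2360/13) = -672/13, so the R-coordinate is 14/13.

(-12/13, 11/13, 14/13)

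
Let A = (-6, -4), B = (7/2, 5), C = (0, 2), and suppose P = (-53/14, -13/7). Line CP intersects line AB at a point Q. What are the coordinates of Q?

Barycentric coordinates of P with respect to ABC: (5/7, 1/7, 1/7).
On side AB the C-coordinate is zero; dropping P's C-weight 1/7 and renormalizing the remaining 5/7 : 1/7 gives weights 5/6, 1/6 on A, B.
Q = (5/6)·(-6, -4) + (1/6)·(7/2, 5) = (-53/12, -5/2).

(-53/12, -5/2)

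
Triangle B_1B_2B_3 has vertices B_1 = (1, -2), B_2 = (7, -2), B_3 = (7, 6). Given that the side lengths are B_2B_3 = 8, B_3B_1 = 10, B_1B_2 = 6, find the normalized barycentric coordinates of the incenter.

(1/3, 5/12, 1/4)

The incenter has barycentric coordinates proportional to the opposite side lengths: (8 : 10 : 6).
Normalizing by 8+10+6 = 24 gives (1/3, 5/12, 1/4).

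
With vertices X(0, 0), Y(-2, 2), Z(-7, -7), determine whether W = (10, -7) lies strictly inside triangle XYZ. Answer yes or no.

Barycentric coordinates of W: (153/28, -17/4, -3/14).
The three coordinates are positive, negative, negative; a point is interior exactly when all three are positive.

no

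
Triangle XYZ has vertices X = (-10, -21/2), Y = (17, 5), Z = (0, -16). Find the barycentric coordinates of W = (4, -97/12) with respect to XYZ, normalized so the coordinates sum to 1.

Signed area of the reference triangle: [XYZ] = ½·((-10)·(5−(-16)) + 17·(-16−(-21/2)) + 0·(-21/2−5)) = ½·(-210 − 187/2 + 0) = -607/4.
[WYZ] = ½·(4·(5−(-16)) + 17·(-16−(-97/12)) + 0·(-97/12−5)) = ½·(84 − 1615/12 + 0) = -607/24, so the X-coordinate is (-607/24)/(-607/4) = 1/6.
[XWZ] = ½·((-10)·(-97/12−(-16)) + 4·(-16−(-21/2)) + 0·(-21/2−(-97/12))) = ½·(-475/6 − 22 + 0) = -607/12, so the Y-coordinate is 1/3.
[XYW] = ½·((-10)·(5−(-97/12)) + 17·(-97/12−(-21/2)) + 4·(-21/2−5)) = ½·(-785/6 + 493/12 − 62) = -607/8, so the Z-coordinate is 1/2.

(1/6, 1/3, 1/2)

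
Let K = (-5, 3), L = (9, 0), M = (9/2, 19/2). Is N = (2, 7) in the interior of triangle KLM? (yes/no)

Barycentric coordinates of N: (70/239, 15/239, 154/239).
The three coordinates are positive, positive, positive; a point is interior exactly when all three are positive.

yes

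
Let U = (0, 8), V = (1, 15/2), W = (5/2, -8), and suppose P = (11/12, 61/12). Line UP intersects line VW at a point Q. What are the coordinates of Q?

(11/8, 29/8)

Barycentric coordinates of P with respect to UVW: (1/3, 1/2, 1/6).
On side VW the U-coordinate is zero; dropping P's U-weight 1/3 and renormalizing the remaining 1/2 : 1/6 gives weights 3/4, 1/4 on V, W.
Q = (3/4)·(1, 15/2) + (1/4)·(5/2, -8) = (11/8, 29/8).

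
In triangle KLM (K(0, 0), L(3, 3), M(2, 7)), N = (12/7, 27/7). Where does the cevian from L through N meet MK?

Barycentric coordinates of N with respect to KLM: (2/7, 2/7, 3/7).
On side MK the L-coordinate is zero; dropping N's L-weight 2/7 and renormalizing the remaining 3/7 : 2/7 gives weights 3/5, 2/5 on M, K.
J = (3/5)·(2, 7) + (2/5)·(0, 0) = (6/5, 21/5).

(6/5, 21/5)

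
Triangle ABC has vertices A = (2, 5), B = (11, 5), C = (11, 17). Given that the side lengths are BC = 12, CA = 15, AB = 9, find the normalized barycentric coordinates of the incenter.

(1/3, 5/12, 1/4)

The incenter has barycentric coordinates proportional to the opposite side lengths: (12 : 15 : 9).
Normalizing by 12+15+9 = 36 gives (1/3, 5/12, 1/4).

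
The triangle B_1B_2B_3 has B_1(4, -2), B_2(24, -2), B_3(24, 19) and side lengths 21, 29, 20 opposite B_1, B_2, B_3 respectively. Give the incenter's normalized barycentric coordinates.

(3/10, 29/70, 2/7)

The incenter has barycentric coordinates proportional to the opposite side lengths: (21 : 29 : 20).
Normalizing by 21+29+20 = 70 gives (3/10, 29/70, 2/7).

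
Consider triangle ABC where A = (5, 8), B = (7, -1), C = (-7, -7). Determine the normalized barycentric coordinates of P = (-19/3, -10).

Signed area of the reference triangle: [ABC] = ½·(5·(-1−(-7)) + 7·(-7−8) + (-7)·(8−(-1))) = ½·(30 − 105 − 63) = -69.
[PBC] = ½·((-19/3)·(-1−(-7)) + 7·(-7−(-10)) + (-7)·(-10−(-1))) = ½·(-38 + 21 + 63) = 23, so the A-coordinate is 23/(-69) = -1/3.
[APC] = ½·(5·(-10−(-7)) + (-19/3)·(-7−8) + (-7)·(8−(-10))) = ½·(-15 + 95 − 126) = -23, so the B-coordinate is 1/3.
[ABP] = ½·(5·(-1−(-10)) + 7·(-10−8) + (-19/3)·(8−(-1))) = ½·(45 − 126 − 57) = -69, so the C-coordinate is 1.
Check: -1/3 + 1/3 + 1 = 1.

(-1/3, 1/3, 1)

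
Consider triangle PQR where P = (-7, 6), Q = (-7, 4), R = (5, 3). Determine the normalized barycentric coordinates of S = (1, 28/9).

Signed area of the reference triangle: [PQR] = ½·((-7)·(4−3) + (-7)·(3−6) + 5·(6−4)) = ½·(-7 + 21 + 10) = 12.
[SQR] = ½·(1·(4−3) + (-7)·(3−(28/9)) + 5·(28/9−4)) = ½·(1 + 7/9 − 40/9) = -4/3, so the P-coordinate is (-4/3)/12 = -1/9.
[PSR] = ½·((-7)·(28/9−3) + 1·(3−6) + 5·(6−(28/9))) = ½·(-7/9 − 3 + 130/9) = 16/3, so the Q-coordinate is 4/9.
[PQS] = ½·((-7)·(4−(28/9)) + (-7)·(28/9−6) + 1·(6−4)) = ½·(-56/9 + 182/9 + 2) = 8, so the R-coordinate is 2/3.

(-1/9, 4/9, 2/3)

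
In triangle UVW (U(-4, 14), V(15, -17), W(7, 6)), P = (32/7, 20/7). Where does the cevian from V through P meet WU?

(2/5, 54/5)

Barycentric coordinates of P with respect to UVW: (3/7, 2/7, 2/7).
On side WU the V-coordinate is zero; dropping P's V-weight 2/7 and renormalizing the remaining 2/7 : 3/7 gives weights 2/5, 3/5 on W, U.
Q = (2/5)·(7, 6) + (3/5)·(-4, 14) = (2/5, 54/5).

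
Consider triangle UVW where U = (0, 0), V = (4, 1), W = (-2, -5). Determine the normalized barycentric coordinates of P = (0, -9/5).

Signed area of the reference triangle: [UVW] = ½·(0·(1−(-5)) + 4·(-5−0) + (-2)·(0−1)) = ½·(0 − 20 + 2) = -9.
[PVW] = ½·(0·(1−(-5)) + 4·(-5−(-9/5)) + (-2)·(-9/5−1)) = ½·(0 − 64/5 + 28/5) = -18/5, so the U-coordinate is (-18/5)/(-9) = 2/5.
[UPW] = ½·(0·(-9/5−(-5)) + 0·(-5−0) + (-2)·(0−(-9/5))) = ½·(0 + 0 − 18/5) = -9/5, so the V-coordinate is 1/5.
[UVP] = ½·(0·(1−(-9/5)) + 4·(-9/5−0) + 0·(0−1)) = ½·(0 − 36/5 + 0) = -18/5, so the W-coordinate is 2/5.
Check: 2/5 + 1/5 + 2/5 = 1.

(2/5, 1/5, 2/5)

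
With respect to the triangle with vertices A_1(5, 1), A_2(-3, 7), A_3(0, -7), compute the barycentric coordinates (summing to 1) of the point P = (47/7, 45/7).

Signed area of the reference triangle: [A_1A_2A_3] = ½·(5·(7−(-7)) + (-3)·(-7−1) + 0·(1−7)) = ½·(70 + 24 + 0) = 47.
[PA_2A_3] = ½·((47/7)·(7−(-7)) + (-3)·(-7−(45/7)) + 0·(45/7−7)) = ½·(94 + 282/7 + 0) = 470/7, so the A_1-coordinate is (470/7)/47 = 10/7.
[A_1PA_3] = ½·(5·(45/7−(-7)) + (47/7)·(-7−1) + 0·(1−(45/7))) = ½·(470/7 − 376/7 + 0) = 47/7, so the A_2-coordinate is 1/7.
[A_1A_2P] = ½·(5·(7−(45/7)) + (-3)·(45/7−1) + (47/7)·(1−7)) = ½·(20/7 − 114/7 − 282/7) = -188/7, so the A_3-coordinate is -4/7.

(10/7, 1/7, -4/7)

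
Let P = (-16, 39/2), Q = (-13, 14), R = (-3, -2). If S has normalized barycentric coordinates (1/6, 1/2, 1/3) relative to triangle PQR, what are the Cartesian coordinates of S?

(-61/6, 115/12)

S = (1/6)·P + (1/2)·Q + (1/3)·R.
x-coordinate: (1/6)·(-16) + (1/2)·(-13) + (1/3)·(-3) = -61/6.
y-coordinate: (1/6)·(39/2) + (1/2)·14 + (1/3)·(-2) = 115/12.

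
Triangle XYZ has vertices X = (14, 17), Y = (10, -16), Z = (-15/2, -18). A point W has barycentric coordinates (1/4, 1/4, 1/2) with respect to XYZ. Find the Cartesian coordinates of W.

(9/4, -35/4)

W = (1/4)·X + (1/4)·Y + (1/2)·Z.
x-coordinate: (1/4)·14 + (1/4)·10 + (1/2)·(-15/2) = 9/4.
y-coordinate: (1/4)·17 + (1/4)·(-16) + (1/2)·(-18) = -35/4.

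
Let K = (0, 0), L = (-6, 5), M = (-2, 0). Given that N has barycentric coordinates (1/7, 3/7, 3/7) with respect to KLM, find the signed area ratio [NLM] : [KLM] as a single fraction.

The signed ratio [NLM]/[KLM] equals the barycentric coordinate of N at vertex K, which is 1/7.

1/7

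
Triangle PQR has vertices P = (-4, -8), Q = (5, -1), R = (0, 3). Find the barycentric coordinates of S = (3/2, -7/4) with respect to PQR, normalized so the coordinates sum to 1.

Signed area of the reference triangle: [PQR] = ½·((-4)·(-1−3) + 5·(3−(-8)) + 0·(-8−(-1))) = ½·(16 + 55 + 0) = 71/2.
[SQR] = ½·((3/2)·(-1−3) + 5·(3−(-7/4)) + 0·(-7/4−(-1))) = ½·(-6 + 95/4 + 0) = 71/8, so the P-coordinate is (71/8)/(71/2) = 1/4.
[PSR] = ½·((-4)·(-7/4−3) + (3/2)·(3−(-8)) + 0·(-8−(-7/4))) = ½·(19 + 33/2 + 0) = 71/4, so the Q-coordinate is 1/2.
[PQS] = ½·((-4)·(-1−(-7/4)) + 5·(-7/4−(-8)) + (3/2)·(-8−(-1))) = ½·(-3 + 125/4 − 21/2) = 71/8, so the R-coordinate is 1/4.

(1/4, 1/2, 1/4)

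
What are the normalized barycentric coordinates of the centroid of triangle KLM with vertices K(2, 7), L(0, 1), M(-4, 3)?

(1/3, 1/3, 1/3)

The centroid is the average of the vertices, so each weight is 1/3.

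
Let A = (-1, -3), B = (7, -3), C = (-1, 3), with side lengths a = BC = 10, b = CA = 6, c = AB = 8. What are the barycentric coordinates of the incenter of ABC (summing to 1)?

The incenter has barycentric coordinates proportional to the opposite side lengths: (10 : 6 : 8).
Normalizing by 10+6+8 = 24 gives (5/12, 1/4, 1/3).

(5/12, 1/4, 1/3)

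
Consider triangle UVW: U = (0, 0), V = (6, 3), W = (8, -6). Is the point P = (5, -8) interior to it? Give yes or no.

no

Barycentric coordinates of P: (31/60, -17/30, 21/20).
The three coordinates are positive, negative, positive; a point is interior exactly when all three are positive.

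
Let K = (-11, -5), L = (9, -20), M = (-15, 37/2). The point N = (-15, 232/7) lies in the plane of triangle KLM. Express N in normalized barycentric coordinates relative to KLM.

Signed area of the reference triangle: [KLM] = ½·((-11)·(-20−(37/2)) + 9·(37/2−(-5)) + (-15)·(-5−(-20))) = ½·(847/2 + 423/2 − 225) = 205.
[NLM] = ½·((-15)·(-20−(37/2)) + 9·(37/2−(232/7)) + (-15)·(232/7−(-20))) = ½·(1155/2 − 1845/14 − 5580/7) = -1230/7, so the K-coordinate is (-1230/7)/205 = -6/7.
[KNM] = ½·((-11)·(232/7−(37/2)) + (-15)·(37/2−(-5)) + (-15)·(-5−(232/7))) = ½·(-2255/14 − 705/2 + 4005/7) = 205/7, so the L-coordinate is 1/7.
[KLN] = ½·((-11)·(-20−(232/7)) + 9·(232/7−(-5)) + (-15)·(-5−(-20))) = ½·(4092/7 + 2403/7 − 225) = 2460/7, so the M-coordinate is 12/7.
Check: -6/7 + 1/7 + 12/7 = 1.

(-6/7, 1/7, 12/7)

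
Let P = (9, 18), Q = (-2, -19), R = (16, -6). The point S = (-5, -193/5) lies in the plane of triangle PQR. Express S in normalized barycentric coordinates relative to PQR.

Signed area of the reference triangle: [PQR] = ½·(9·(-19−(-6)) + (-2)·(-6−18) + 16·(18−(-19))) = ½·(-117 + 48 + 592) = 523/2.
[SQR] = ½·((-5)·(-19−(-6)) + (-2)·(-6−(-193/5)) + 16·(-193/5−(-19))) = ½·(65 − 326/5 − 1568/5) = -1569/10, so the P-coordinate is (-1569/10)/(523/2) = -3/5.
[PSR] = ½·(9·(-193/5−(-6)) + (-5)·(-6−18) + 16·(18−(-193/5))) = ½·(-1467/5 + 120 + 4528/5) = 3661/10, so the Q-coordinate is 7/5.
[PQS] = ½·(9·(-19−(-193/5)) + (-2)·(-193/5−18) + (-5)·(18−(-19))) = ½·(882/5 + 566/5 − 185) = 523/10, so the R-coordinate is 1/5.

(-3/5, 7/5, 1/5)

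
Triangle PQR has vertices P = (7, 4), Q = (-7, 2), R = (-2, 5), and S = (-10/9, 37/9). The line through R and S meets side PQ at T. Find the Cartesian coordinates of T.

(0, 3)

Barycentric coordinates of S with respect to PQR: (2/9, 2/9, 5/9).
On side PQ the R-coordinate is zero; dropping S's R-weight 5/9 and renormalizing the remaining 2/9 : 2/9 gives weights 1/2, 1/2 on P, Q.
T = (1/2)·(7, 4) + (1/2)·(-7, 2) = (0, 3).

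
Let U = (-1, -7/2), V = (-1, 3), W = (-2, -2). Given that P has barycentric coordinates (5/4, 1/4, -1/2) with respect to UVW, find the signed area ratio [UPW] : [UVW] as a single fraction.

1/4

The signed ratio [UPW]/[UVW] equals the barycentric coordinate of P at vertex V, which is 1/4.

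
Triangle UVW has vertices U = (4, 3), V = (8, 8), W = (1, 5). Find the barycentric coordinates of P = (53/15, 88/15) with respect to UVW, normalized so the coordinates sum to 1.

Signed area of the reference triangle: [UVW] = ½·(4·(8−5) + 8·(5−3) + 1·(3−8)) = ½·(12 + 16 − 5) = 23/2.
[PVW] = ½·((53/15)·(8−5) + 8·(5−(88/15)) + 1·(88/15−8)) = ½·(53/5 − 104/15 − 32/15) = 23/30, so the U-coordinate is (23/30)/(23/2) = 1/15.
[UPW] = ½·(4·(88/15−5) + (53/15)·(5−3) + 1·(3−(88/15))) = ½·(52/15 + 106/15 − 43/15) = 23/6, so the V-coordinate is 1/3.
[UVP] = ½·(4·(8−(88/15)) + 8·(88/15−3) + (53/15)·(3−8)) = ½·(128/15 + 344/15 − 53/3) = 69/10, so the W-coordinate is 3/5.
Check: 1/15 + 1/3 + 3/5 = 1.

(1/15, 1/3, 3/5)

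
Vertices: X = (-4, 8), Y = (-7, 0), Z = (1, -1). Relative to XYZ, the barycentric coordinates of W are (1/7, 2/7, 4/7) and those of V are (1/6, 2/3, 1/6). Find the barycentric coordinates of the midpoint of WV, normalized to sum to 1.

(13/84, 10/21, 31/84)

Since both coordinate triples sum to 1, the midpoint's barycentrics are the componentwise average.
(1/7+1/6)/2 = 13/84; similarly 10/21 and 31/84.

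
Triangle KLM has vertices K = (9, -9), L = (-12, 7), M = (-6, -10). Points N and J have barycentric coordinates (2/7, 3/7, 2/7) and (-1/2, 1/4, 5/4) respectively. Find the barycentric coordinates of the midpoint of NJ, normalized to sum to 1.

(-3/28, 19/56, 43/56)

Since both coordinate triples sum to 1, the midpoint's barycentrics are the componentwise average.
(2/7+-1/2)/2 = -3/28; similarly 19/56 and 43/56.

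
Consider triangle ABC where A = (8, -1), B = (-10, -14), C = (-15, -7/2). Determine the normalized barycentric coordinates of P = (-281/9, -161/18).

(-7/9, 1/3, 13/9)

Signed area of the reference triangle: [ABC] = ½·(8·(-14−(-7/2)) + (-10)·(-7/2−(-1)) + (-15)·(-1−(-14))) = ½·(-84 + 25 − 195) = -127.
[PBC] = ½·((-281/9)·(-14−(-7/2)) + (-10)·(-7/2−(-161/18)) + (-15)·(-161/18−(-14))) = ½·(1967/6 − 490/9 − 455/6) = 889/9, so the A-coordinate is (889/9)/(-127) = -7/9.
[APC] = ½·(8·(-161/18−(-7/2)) + (-281/9)·(-7/2−(-1)) + (-15)·(-1−(-161/18))) = ½·(-392/9 + 1405/18 − 715/6) = -127/3, so the B-coordinate is 1/3.
[ABP] = ½·(8·(-14−(-161/18)) + (-10)·(-161/18−(-1)) + (-281/9)·(-1−(-14))) = ½·(-364/9 + 715/9 − 3653/9) = -1651/9, so the C-coordinate is 13/9.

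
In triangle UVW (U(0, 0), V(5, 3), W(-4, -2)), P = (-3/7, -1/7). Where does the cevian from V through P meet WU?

(-4/3, -2/3)

Barycentric coordinates of P with respect to UVW: (4/7, 1/7, 2/7).
On side WU the V-coordinate is zero; dropping P's V-weight 1/7 and renormalizing the remaining 2/7 : 4/7 gives weights 1/3, 2/3 on W, U.
Q = (1/3)·(-4, -2) + (2/3)·(0, 0) = (-4/3, -2/3).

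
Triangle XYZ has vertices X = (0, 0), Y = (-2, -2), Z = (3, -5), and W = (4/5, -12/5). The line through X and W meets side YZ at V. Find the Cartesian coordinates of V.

Barycentric coordinates of W with respect to XYZ: (2/5, 1/5, 2/5).
On side YZ the X-coordinate is zero; dropping W's X-weight 2/5 and renormalizing the remaining 1/5 : 2/5 gives weights 1/3, 2/3 on Y, Z.
V = (1/3)·(-2, -2) + (2/3)·(3, -5) = (4/3, -4).

(4/3, -4)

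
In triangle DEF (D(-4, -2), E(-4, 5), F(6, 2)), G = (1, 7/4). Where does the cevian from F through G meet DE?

(-4, 3/2)

Barycentric coordinates of G with respect to DEF: (1/4, 1/4, 1/2).
On side DE the F-coordinate is zero; dropping G's F-weight 1/2 and renormalizing the remaining 1/4 : 1/4 gives weights 1/2, 1/2 on D, E.
H = (1/2)·(-4, -2) + (1/2)·(-4, 5) = (-4, 3/2).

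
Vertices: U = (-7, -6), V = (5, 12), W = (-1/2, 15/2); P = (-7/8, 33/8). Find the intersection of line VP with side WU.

(-22/5, -3/5)

Barycentric coordinates of P with respect to UVW: (3/8, 3/8, 1/4).
On side WU the V-coordinate is zero; dropping P's V-weight 3/8 and renormalizing the remaining 1/4 : 3/8 gives weights 2/5, 3/5 on W, U.
Q = (2/5)·(-1/2, 15/2) + (3/5)·(-7, -6) = (-22/5, -3/5).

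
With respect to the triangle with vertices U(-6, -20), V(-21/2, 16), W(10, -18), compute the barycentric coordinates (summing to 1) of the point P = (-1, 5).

(-1/6, 2/3, 1/2)

Signed area of the reference triangle: [UVW] = ½·((-6)·(16−(-18)) + (-21/2)·(-18−(-20)) + 10·(-20−16)) = ½·(-204 − 21 − 360) = -585/2.
[PVW] = ½·((-1)·(16−(-18)) + (-21/2)·(-18−5) + 10·(5−16)) = ½·(-34 + 483/2 − 110) = 195/4, so the U-coordinate is (195/4)/(-585/2) = -1/6.
[UPW] = ½·((-6)·(5−(-18)) + (-1)·(-18−(-20)) + 10·(-20−5)) = ½·(-138 − 2 − 250) = -195, so the V-coordinate is 2/3.
[UVP] = ½·((-6)·(16−5) + (-21/2)·(5−(-20)) + (-1)·(-20−16)) = ½·(-66 − 525/2 + 36) = -585/4, so the W-coordinate is 1/2.
Check: -1/6 + 2/3 + 1/2 = 1.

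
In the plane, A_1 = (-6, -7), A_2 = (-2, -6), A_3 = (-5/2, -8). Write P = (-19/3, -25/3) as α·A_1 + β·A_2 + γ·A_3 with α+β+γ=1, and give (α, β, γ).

(1, -2/3, 2/3)

Signed area of the reference triangle: [A_1A_2A_3] = ½·((-6)·(-6−(-8)) + (-2)·(-8−(-7)) + (-5/2)·(-7−(-6))) = ½·(-12 + 2 + 5/2) = -15/4.
[PA_2A_3] = ½·((-19/3)·(-6−(-8)) + (-2)·(-8−(-25/3)) + (-5/2)·(-25/3−(-6))) = ½·(-38/3 − 2/3 + 35/6) = -15/4, so the A_1-coordinate is (-15/4)/(-15/4) = 1.
[A_1PA_3] = ½·((-6)·(-25/3−(-8)) + (-19/3)·(-8−(-7)) + (-5/2)·(-7−(-25/3))) = ½·(2 + 19/3 − 10/3) = 5/2, so the A_2-coordinate is -2/3.
[A_1A_2P] = ½·((-6)·(-6−(-25/3)) + (-2)·(-25/3−(-7)) + (-19/3)·(-7−(-6))) = ½·(-14 + 8/3 + 19/3) = -5/2, so the A_3-coordinate is 2/3.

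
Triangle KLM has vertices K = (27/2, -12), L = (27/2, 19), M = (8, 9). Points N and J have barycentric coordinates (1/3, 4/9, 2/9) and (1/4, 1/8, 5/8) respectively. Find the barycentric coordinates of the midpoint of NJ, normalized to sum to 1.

(7/24, 41/144, 61/144)

Since both coordinate triples sum to 1, the midpoint's barycentrics are the componentwise average.
(1/3+1/4)/2 = 7/24; similarly 41/144 and 61/144.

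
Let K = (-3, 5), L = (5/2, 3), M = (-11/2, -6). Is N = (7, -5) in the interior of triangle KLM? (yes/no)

Barycentric coordinates of N: (-209/131, 270/131, 70/131).
The three coordinates are negative, positive, positive; a point is interior exactly when all three are positive.

no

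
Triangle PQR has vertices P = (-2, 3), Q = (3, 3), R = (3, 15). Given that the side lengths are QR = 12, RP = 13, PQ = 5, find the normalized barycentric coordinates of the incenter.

(2/5, 13/30, 1/6)

The incenter has barycentric coordinates proportional to the opposite side lengths: (12 : 13 : 5).
Normalizing by 12+13+5 = 30 gives (2/5, 13/30, 1/6).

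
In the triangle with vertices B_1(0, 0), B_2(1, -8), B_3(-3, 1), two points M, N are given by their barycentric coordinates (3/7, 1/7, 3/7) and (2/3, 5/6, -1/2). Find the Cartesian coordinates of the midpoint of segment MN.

(25/42, -331/84)

Barycentric coordinates of the midpoint are the average: (23/42, 41/84, -1/28).
Converting: (23/42)·B_1 + (41/84)·B_2 + (-1/28)·B_3 = (25/42, -331/84).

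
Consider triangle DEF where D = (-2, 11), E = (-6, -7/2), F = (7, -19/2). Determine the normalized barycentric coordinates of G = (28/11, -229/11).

Signed area of the reference triangle: [DEF] = ½·((-2)·(-7/2−(-19/2)) + (-6)·(-19/2−11) + 7·(11−(-7/2))) = ½·(-12 + 123 + 203/2) = 425/4.
[GEF] = ½·((28/11)·(-7/2−(-19/2)) + (-6)·(-19/2−(-229/11)) + 7·(-229/11−(-7/2))) = ½·(168/11 − 747/11 − 2667/22) = -3825/44, so the D-coordinate is (-3825/44)/(425/4) = -9/11.
[DGF] = ½·((-2)·(-229/11−(-19/2)) + (28/11)·(-19/2−11) + 7·(11−(-229/11))) = ½·(249/11 − 574/11 + 2450/11) = 2125/22, so the E-coordinate is 10/11.
[DEG] = ½·((-2)·(-7/2−(-229/11)) + (-6)·(-229/11−11) + (28/11)·(11−(-7/2))) = ½·(-381/11 + 2100/11 + 406/11) = 2125/22, so the F-coordinate is 10/11.
Check: -9/11 + 10/11 + 10/11 = 1.

(-9/11, 10/11, 10/11)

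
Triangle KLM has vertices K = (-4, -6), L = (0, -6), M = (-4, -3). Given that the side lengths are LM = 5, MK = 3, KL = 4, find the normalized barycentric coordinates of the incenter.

The incenter has barycentric coordinates proportional to the opposite side lengths: (5 : 3 : 4).
Normalizing by 5+3+4 = 12 gives (5/12, 1/4, 1/3).

(5/12, 1/4, 1/3)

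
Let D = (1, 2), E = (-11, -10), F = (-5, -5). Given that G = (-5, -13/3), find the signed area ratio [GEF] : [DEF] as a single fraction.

[DEF] = ½·(1·(-10−(-5)) + (-11)·(-5−2) + (-5)·(2−(-10))) = ½·(-5 + 77 − 60) = 6.
[GEF] = ½·((-5)·(-10−(-5)) + (-11)·(-5−(-13/3)) + (-5)·(-13/3−(-10))) = ½·(25 + 22/3 − 85/3) = 2, so the ratio is 2/6 = 1/3.

1/3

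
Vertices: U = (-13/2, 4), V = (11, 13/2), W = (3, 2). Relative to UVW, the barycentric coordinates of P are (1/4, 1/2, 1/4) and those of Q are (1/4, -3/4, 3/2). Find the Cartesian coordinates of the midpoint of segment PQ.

Barycentric coordinates of the midpoint are the average: (1/4, -1/8, 7/8).
Converting: (1/4)·U + (-1/8)·V + (7/8)·W = (-3/8, 31/16).

(-3/8, 31/16)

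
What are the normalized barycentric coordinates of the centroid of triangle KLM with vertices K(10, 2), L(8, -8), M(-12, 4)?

The centroid is the average of the vertices, so each weight is 1/3.

(1/3, 1/3, 1/3)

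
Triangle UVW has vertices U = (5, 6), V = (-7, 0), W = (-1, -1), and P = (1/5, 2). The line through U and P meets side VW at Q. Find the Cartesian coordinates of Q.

Barycentric coordinates of P with respect to UVW: (2/5, 1/5, 2/5).
On side VW the U-coordinate is zero; dropping P's U-weight 2/5 and renormalizing the remaining 1/5 : 2/5 gives weights 1/3, 2/3 on V, W.
Q = (1/3)·(-7, 0) + (2/3)·(-1, -1) = (-3, -2/3).

(-3, -2/3)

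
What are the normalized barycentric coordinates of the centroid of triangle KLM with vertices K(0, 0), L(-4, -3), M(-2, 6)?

The centroid is the average of the vertices, so each weight is 1/3.

(1/3, 1/3, 1/3)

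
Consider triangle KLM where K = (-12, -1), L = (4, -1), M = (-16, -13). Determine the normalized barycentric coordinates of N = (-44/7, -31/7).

(2/7, 3/7, 2/7)

Signed area of the reference triangle: [KLM] = ½·((-12)·(-1−(-13)) + 4·(-13−(-1)) + (-16)·(-1−(-1))) = ½·(-144 − 48 + 0) = -96.
[NLM] = ½·((-44/7)·(-1−(-13)) + 4·(-13−(-31/7)) + (-16)·(-31/7−(-1))) = ½·(-528/7 − 240/7 + 384/7) = -192/7, so the K-coordinate is (-192/7)/(-96) = 2/7.
[KNM] = ½·((-12)·(-31/7−(-13)) + (-44/7)·(-13−(-1)) + (-16)·(-1−(-31/7))) = ½·(-720/7 + 528/7 − 384/7) = -288/7, so the L-coordinate is 3/7.
[KLN] = ½·((-12)·(-1−(-31/7)) + 4·(-31/7−(-1)) + (-44/7)·(-1−(-1))) = ½·(-288/7 − 96/7 + 0) = -192/7, so the M-coordinate is 2/7.
Check: 2/7 + 3/7 + 2/7 = 1.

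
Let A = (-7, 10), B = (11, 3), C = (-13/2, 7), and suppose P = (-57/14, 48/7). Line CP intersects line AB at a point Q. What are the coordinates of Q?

Barycentric coordinates of P with respect to ABC: (1/7, 1/7, 5/7).
On side AB the C-coordinate is zero; dropping P's C-weight 5/7 and renormalizing the remaining 1/7 : 1/7 gives weights 1/2, 1/2 on A, B.
Q = (1/2)·(-7, 10) + (1/2)·(11, 3) = (2, 13/2).

(2, 13/2)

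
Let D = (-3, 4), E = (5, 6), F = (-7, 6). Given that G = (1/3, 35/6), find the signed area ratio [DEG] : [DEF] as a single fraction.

1/3

[DEF] = ½·((-3)·(6−6) + 5·(6−4) + (-7)·(4−6)) = ½·(0 + 10 + 14) = 12.
[DEG] = ½·((-3)·(6−(35/6)) + 5·(35/6−4) + (1/3)·(4−6)) = ½·(-1/2 + 55/6 − 2/3) = 4, so the ratio is 4/12 = 1/3.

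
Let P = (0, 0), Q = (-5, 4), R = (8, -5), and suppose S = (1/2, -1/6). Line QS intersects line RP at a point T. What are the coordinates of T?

(8/5, -1)

Barycentric coordinates of S with respect to PQR: (2/3, 1/6, 1/6).
On side RP the Q-coordinate is zero; dropping S's Q-weight 1/6 and renormalizing the remaining 1/6 : 2/3 gives weights 1/5, 4/5 on R, P.
T = (1/5)·(8, -5) + (4/5)·(0, 0) = (8/5, -1).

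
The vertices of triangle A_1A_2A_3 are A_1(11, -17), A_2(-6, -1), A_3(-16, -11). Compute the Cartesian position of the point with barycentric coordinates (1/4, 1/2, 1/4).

P = (1/4)·A_1 + (1/2)·A_2 + (1/4)·A_3.
x-coordinate: (1/4)·11 + (1/2)·(-6) + (1/4)·(-16) = -17/4.
y-coordinate: (1/4)·(-17) + (1/2)·(-1) + (1/4)·(-11) = -15/2.

(-17/4, -15/2)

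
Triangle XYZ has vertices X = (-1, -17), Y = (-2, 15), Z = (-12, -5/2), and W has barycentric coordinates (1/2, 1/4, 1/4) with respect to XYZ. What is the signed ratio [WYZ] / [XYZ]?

1/2

The signed ratio [WYZ]/[XYZ] equals the barycentric coordinate of W at vertex X, which is 1/2.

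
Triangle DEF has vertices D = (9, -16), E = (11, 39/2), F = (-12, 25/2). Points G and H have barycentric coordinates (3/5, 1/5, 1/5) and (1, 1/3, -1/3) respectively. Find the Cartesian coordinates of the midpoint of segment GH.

(164/15, -253/30)

Barycentric coordinates of the midpoint are the average: (4/5, 4/15, -1/15).
Converting: (4/5)·D + (4/15)·E + (-1/15)·F = (164/15, -253/30).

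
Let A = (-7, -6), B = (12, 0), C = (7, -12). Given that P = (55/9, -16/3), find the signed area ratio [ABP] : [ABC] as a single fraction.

1/3

[ABC] = ½·((-7)·(0−(-12)) + 12·(-12−(-6)) + 7·(-6−0)) = ½·(-84 − 72 − 42) = -99.
[ABP] = ½·((-7)·(0−(-16/3)) + 12·(-16/3−(-6)) + (55/9)·(-6−0)) = ½·(-112/3 + 8 − 110/3) = -33, so the ratio is (-33)/(-99) = 1/3.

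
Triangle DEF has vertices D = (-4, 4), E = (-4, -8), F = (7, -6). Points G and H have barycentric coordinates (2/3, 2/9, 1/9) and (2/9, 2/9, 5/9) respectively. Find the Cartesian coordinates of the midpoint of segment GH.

(-1/3, -2)

Barycentric coordinates of the midpoint are the average: (4/9, 2/9, 1/3).
Converting: (4/9)·D + (2/9)·E + (1/3)·F = (-1/3, -2).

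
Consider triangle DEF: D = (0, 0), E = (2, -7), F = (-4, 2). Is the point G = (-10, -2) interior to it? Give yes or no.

no

Barycentric coordinates of G: (-13/4, 7/6, 37/12).
The three coordinates are negative, positive, positive; a point is interior exactly when all three are positive.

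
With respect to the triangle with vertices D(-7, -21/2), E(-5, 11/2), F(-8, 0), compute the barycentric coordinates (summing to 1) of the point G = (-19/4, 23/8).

(1/4, 1, -1/4)

Signed area of the reference triangle: [DEF] = ½·((-7)·(11/2−0) + (-5)·(0−(-21/2)) + (-8)·(-21/2−(11/2))) = ½·(-77/2 − 105/2 + 128) = 37/2.
[GEF] = ½·((-19/4)·(11/2−0) + (-5)·(0−(23/8)) + (-8)·(23/8−(11/2))) = ½·(-209/8 + 115/8 + 21) = 37/8, so the D-coordinate is (37/8)/(37/2) = 1/4.
[DGF] = ½·((-7)·(23/8−0) + (-19/4)·(0−(-21/2)) + (-8)·(-21/2−(23/8))) = ½·(-161/8 − 399/8 + 107) = 37/2, so the E-coordinate is 1.
[DEG] = ½·((-7)·(11/2−(23/8)) + (-5)·(23/8−(-21/2)) + (-19/4)·(-21/2−(11/2))) = ½·(-147/8 − 535/8 + 76) = -37/8, so the F-coordinate is -1/4.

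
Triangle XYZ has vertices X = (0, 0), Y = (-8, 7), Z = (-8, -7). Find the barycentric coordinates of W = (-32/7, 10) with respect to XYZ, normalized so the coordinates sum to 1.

Signed area of the reference triangle: [XYZ] = ½·(0·(7−(-7)) + (-8)·(-7−0) + (-8)·(0−7)) = ½·(0 + 56 + 56) = 56.
[WYZ] = ½·((-32/7)·(7−(-7)) + (-8)·(-7−10) + (-8)·(10−7)) = ½·(-64 + 136 − 24) = 24, so the X-coordinate is 24/56 = 3/7.
[XWZ] = ½·(0·(10−(-7)) + (-32/7)·(-7−0) + (-8)·(0−10)) = ½·(0 + 32 + 80) = 56, so the Y-coordinate is 1.
[XYW] = ½·(0·(7−10) + (-8)·(10−0) + (-32/7)·(0−7)) = ½·(0 − 80 + 32) = -24, so the Z-coordinate is -3/7.
Check: 3/7 + 1 − 3/7 = 1.

(3/7, 1, -3/7)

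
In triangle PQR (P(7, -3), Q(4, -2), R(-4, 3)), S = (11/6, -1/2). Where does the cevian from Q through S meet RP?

(-1/3, 1)

Barycentric coordinates of S with respect to PQR: (1/6, 1/2, 1/3).
On side RP the Q-coordinate is zero; dropping S's Q-weight 1/2 and renormalizing the remaining 1/3 : 1/6 gives weights 2/3, 1/3 on R, P.
T = (2/3)·(-4, 3) + (1/3)·(7, -3) = (-1/3, 1).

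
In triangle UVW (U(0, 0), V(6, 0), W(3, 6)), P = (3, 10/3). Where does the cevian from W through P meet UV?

Barycentric coordinates of P with respect to UVW: (2/9, 2/9, 5/9).
On side UV the W-coordinate is zero; dropping P's W-weight 5/9 and renormalizing the remaining 2/9 : 2/9 gives weights 1/2, 1/2 on U, V.
Q = (1/2)·(0, 0) + (1/2)·(6, 0) = (3, 0).

(3, 0)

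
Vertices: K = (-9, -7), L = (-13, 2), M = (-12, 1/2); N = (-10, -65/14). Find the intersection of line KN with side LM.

(-25/2, 5/4)

Barycentric coordinates of N with respect to KLM: (5/7, 1/7, 1/7).
On side LM the K-coordinate is zero; dropping N's K-weight 5/7 and renormalizing the remaining 1/7 : 1/7 gives weights 1/2, 1/2 on L, M.
J = (1/2)·(-13, 2) + (1/2)·(-12, 1/2) = (-25/2, 5/4).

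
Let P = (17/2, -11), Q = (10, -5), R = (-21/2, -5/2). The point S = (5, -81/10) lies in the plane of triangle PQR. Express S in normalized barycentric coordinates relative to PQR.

Signed area of the reference triangle: [PQR] = ½·((17/2)·(-5−(-5/2)) + 10·(-5/2−(-11)) + (-21/2)·(-11−(-5))) = ½·(-85/4 + 85 + 63) = 507/8.
[SQR] = ½·(5·(-5−(-5/2)) + 10·(-5/2−(-81/10)) + (-21/2)·(-81/10−(-5))) = ½·(-25/2 + 56 + 651/20) = 1521/40, so the P-coordinate is (1521/40)/(507/8) = 3/5.
[PSR] = ½·((17/2)·(-81/10−(-5/2)) + 5·(-5/2−(-11)) + (-21/2)·(-11−(-81/10))) = ½·(-238/5 + 85/2 + 609/20) = 507/40, so the Q-coordinate is 1/5.
[PQS] = ½·((17/2)·(-5−(-81/10)) + 10·(-81/10−(-11)) + 5·(-11−(-5))) = ½·(527/20 + 29 − 30) = 507/40, so the R-coordinate is 1/5.
Check: 3/5 + 1/5 + 1/5 = 1.

(3/5, 1/5, 1/5)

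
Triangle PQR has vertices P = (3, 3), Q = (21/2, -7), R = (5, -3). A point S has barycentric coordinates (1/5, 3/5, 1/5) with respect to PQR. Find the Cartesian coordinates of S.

S = (1/5)·P + (3/5)·Q + (1/5)·R.
x-coordinate: (1/5)·3 + (3/5)·(21/2) + (1/5)·5 = 79/10.
y-coordinate: (1/5)·3 + (3/5)·(-7) + (1/5)·(-3) = -21/5.

(79/10, -21/5)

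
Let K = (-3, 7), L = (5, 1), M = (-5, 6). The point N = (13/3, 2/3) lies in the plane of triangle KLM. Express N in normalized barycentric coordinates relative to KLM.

(-1/3, 1, 1/3)

Signed area of the reference triangle: [KLM] = ½·((-3)·(1−6) + 5·(6−7) + (-5)·(7−1)) = ½·(15 − 5 − 30) = -10.
[NLM] = ½·((13/3)·(1−6) + 5·(6−(2/3)) + (-5)·(2/3−1)) = ½·(-65/3 + 80/3 + 5/3) = 10/3, so the K-coordinate is (10/3)/(-10) = -1/3.
[KNM] = ½·((-3)·(2/3−6) + (13/3)·(6−7) + (-5)·(7−(2/3))) = ½·(16 − 13/3 − 95/3) = -10, so the L-coordinate is 1.
[KLN] = ½·((-3)·(1−(2/3)) + 5·(2/3−7) + (13/3)·(7−1)) = ½·(-1 − 95/3 + 26) = -10/3, so the M-coordinate is 1/3.
Check: -1/3 + 1 + 1/3 = 1.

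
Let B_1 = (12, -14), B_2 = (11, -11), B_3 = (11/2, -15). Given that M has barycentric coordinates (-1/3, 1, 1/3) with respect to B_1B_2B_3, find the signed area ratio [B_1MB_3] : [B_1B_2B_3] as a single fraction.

1

The signed ratio [B_1MB_3]/[B_1B_2B_3] equals the barycentric coordinate of M at vertex B_2, which is 1.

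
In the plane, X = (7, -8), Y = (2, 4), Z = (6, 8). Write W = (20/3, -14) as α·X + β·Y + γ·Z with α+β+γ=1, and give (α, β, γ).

(4/3, 1/6, -1/2)

Signed area of the reference triangle: [XYZ] = ½·(7·(4−8) + 2·(8−(-8)) + 6·(-8−4)) = ½·(-28 + 32 − 72) = -34.
[WYZ] = ½·((20/3)·(4−8) + 2·(8−(-14)) + 6·(-14−4)) = ½·(-80/3 + 44 − 108) = -136/3, so the X-coordinate is (-136/3)/(-34) = 4/3.
[XWZ] = ½·(7·(-14−8) + (20/3)·(8−(-8)) + 6·(-8−(-14))) = ½·(-154 + 320/3 + 36) = -17/3, so the Y-coordinate is 1/6.
[XYW] = ½·(7·(4−(-14)) + 2·(-14−(-8)) + (20/3)·(-8−4)) = ½·(126 − 12 − 80) = 17, so the Z-coordinate is -1/2.
Check: 4/3 + 1/6 − 1/2 = 1.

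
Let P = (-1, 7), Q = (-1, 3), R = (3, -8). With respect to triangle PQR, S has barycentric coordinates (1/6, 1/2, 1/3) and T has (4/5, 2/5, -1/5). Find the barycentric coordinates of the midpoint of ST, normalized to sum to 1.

Since both coordinate triples sum to 1, the midpoint's barycentrics are the componentwise average.
(1/6+4/5)/2 = 29/60; similarly 9/20 and 1/15.

(29/60, 9/20, 1/15)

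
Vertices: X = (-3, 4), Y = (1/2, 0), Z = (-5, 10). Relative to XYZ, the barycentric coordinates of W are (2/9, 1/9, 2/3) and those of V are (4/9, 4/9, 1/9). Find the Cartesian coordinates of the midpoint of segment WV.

Barycentric coordinates of the midpoint are the average: (1/3, 5/18, 7/18).
Converting: (1/3)·X + (5/18)·Y + (7/18)·Z = (-101/36, 47/9).

(-101/36, 47/9)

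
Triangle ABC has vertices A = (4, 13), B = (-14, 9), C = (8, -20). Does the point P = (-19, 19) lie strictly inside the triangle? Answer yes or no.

no

Barycentric coordinates of P: (15/122, 147/122, -20/61).
The three coordinates are positive, positive, negative; a point is interior exactly when all three are positive.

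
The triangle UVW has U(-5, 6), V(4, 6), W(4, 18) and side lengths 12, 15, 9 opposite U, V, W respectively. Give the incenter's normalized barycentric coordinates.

The incenter has barycentric coordinates proportional to the opposite side lengths: (12 : 15 : 9).
Normalizing by 12+15+9 = 36 gives (1/3, 5/12, 1/4).

(1/3, 5/12, 1/4)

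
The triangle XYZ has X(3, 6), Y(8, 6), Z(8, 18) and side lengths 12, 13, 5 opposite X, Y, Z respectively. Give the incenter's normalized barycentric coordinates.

(2/5, 13/30, 1/6)

The incenter has barycentric coordinates proportional to the opposite side lengths: (12 : 13 : 5).
Normalizing by 12+13+5 = 30 gives (2/5, 13/30, 1/6).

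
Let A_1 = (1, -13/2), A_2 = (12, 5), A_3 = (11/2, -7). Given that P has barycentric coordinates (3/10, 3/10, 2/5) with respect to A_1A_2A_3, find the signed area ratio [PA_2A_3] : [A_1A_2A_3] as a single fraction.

3/10

The signed ratio [PA_2A_3]/[A_1A_2A_3] equals the barycentric coordinate of P at vertex A_1, which is 3/10.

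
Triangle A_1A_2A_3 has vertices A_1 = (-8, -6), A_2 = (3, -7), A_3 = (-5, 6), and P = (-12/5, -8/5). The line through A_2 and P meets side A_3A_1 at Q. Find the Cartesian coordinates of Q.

(-6, 2)

Barycentric coordinates of P with respect to A_1A_2A_3: (1/5, 2/5, 2/5).
On side A_3A_1 the A_2-coordinate is zero; dropping P's A_2-weight 2/5 and renormalizing the remaining 2/5 : 1/5 gives weights 2/3, 1/3 on A_3, A_1.
Q = (2/3)·(-5, 6) + (1/3)·(-8, -6) = (-6, 2).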